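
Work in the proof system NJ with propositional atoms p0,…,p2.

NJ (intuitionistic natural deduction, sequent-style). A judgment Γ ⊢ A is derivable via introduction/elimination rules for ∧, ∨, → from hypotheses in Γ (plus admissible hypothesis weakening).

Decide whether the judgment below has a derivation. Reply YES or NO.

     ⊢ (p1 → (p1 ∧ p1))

Derivation trace:
[→I]  ⊢ (p1 → (p1 ∧ p1))
  [∧I] p1 ⊢ (p1 ∧ p1)
    [Ax] p1 ⊢ p1
    [Ax] p1 ⊢ p1

Result: YES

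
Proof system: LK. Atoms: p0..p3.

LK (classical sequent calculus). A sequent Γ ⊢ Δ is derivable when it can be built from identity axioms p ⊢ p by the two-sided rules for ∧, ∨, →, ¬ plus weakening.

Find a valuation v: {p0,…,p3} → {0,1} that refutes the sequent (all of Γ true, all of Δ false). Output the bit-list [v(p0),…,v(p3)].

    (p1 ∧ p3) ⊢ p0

Truth-table refutation:
  v=0000: Γ:[(p1 ∧ p3)=F] Δ:[p0=F] refutes=False
  v=0001: Γ:[(p1 ∧ p3)=F] Δ:[p0=F] refutes=False
  v=0010: Γ:[(p1 ∧ p3)=F] Δ:[p0=F] refutes=False
  v=0011: Γ:[(p1 ∧ p3)=F] Δ:[p0=F] refutes=False
  v=0100: Γ:[(p1 ∧ p3)=F] Δ:[p0=F] refutes=False
  v=0101: Γ:[(p1 ∧ p3)=T] Δ:[p0=F] refutes=True  ← countermodel

Result: [0, 1, 0, 1]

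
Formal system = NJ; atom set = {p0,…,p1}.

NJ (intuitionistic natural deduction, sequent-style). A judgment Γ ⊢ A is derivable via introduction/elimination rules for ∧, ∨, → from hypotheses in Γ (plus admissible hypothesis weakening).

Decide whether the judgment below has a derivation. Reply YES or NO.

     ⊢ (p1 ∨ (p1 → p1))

Derivation (root first):
[∨I₂]  ⊢ (p1 ∨ (p1 → p1))
  [→I]  ⊢ (p1 → p1)
    [Ax] p1 ⊢ p1

Result: YES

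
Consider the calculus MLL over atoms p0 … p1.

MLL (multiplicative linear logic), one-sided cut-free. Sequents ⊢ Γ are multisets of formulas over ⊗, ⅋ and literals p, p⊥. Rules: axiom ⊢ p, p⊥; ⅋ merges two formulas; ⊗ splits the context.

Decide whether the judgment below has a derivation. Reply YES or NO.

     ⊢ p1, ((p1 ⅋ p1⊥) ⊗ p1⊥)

Proof tree:
[⊗]  ⊢ p1, ((p1 ⅋ p1⊥) ⊗ p1⊥)
  [⅋]  ⊢ (p1 ⅋ p1⊥)
    [Ax]  ⊢ p1, p1⊥
  [Ax]  ⊢ p1, p1⊥

Result: YES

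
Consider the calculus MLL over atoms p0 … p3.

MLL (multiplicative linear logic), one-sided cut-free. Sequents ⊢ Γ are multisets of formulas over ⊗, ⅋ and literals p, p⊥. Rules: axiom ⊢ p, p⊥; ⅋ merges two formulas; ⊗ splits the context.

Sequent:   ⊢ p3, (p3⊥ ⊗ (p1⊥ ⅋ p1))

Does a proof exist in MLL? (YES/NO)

Derivation trace:
[⊗]  ⊢ p3, (p3⊥ ⊗ (p1⊥ ⅋ p1))
  [Ax]  ⊢ p3, p3⊥
  [⅋]  ⊢ (p1⊥ ⅋ p1)
    [Ax]  ⊢ p1, p1⊥

Result: YES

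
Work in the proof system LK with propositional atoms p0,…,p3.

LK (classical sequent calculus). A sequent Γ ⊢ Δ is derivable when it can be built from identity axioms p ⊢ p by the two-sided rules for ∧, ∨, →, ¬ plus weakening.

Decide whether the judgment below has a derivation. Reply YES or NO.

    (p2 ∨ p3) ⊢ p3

Enumerate valuations to refute Γ ⊢ Δ:
  v=0000: Γ:[(p2 ∨ p3)=F] Δ:[p3=F] refutes=False
  v=0001: Γ:[(p2 ∨ p3)=T] Δ:[p3=T] refutes=False
  v=0010: Γ:[(p2 ∨ p3)=T] Δ:[p3=F] refutes=True  ← countermodel

Result: NO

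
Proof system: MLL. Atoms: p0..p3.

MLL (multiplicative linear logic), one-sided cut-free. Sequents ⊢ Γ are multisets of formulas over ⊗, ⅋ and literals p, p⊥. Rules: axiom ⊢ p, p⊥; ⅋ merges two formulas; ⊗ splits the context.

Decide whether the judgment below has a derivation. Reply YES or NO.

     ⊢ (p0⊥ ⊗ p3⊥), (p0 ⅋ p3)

Derivation trace:
[⅋]  ⊢ (p0⊥ ⊗ p3⊥), (p0 ⅋ p3)
  [⊗]  ⊢ p0, p3, (p0⊥ ⊗ p3⊥)
    [Ax]  ⊢ p0, p0⊥
    [Ax]  ⊢ p3, p3⊥

Result: YES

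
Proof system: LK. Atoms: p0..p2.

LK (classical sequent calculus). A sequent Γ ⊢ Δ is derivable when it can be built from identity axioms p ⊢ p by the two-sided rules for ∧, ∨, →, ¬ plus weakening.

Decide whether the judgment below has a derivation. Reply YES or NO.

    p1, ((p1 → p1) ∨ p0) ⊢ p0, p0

Truth-table refutation:
  v=000: Γ:[p1=F, ((p1 → p1) ∨ p0)=T] Δ:[p0=F, p0=F] refutes=False
  v=001: Γ:[p1=F, ((p1 → p1) ∨ p0)=T] Δ:[p0=F, p0=F] refutes=False
  v=010: Γ:[p1=T, ((p1 → p1) ∨ p0)=T] Δ:[p0=F, p0=F] refutes=True  ← countermodel

Result: NO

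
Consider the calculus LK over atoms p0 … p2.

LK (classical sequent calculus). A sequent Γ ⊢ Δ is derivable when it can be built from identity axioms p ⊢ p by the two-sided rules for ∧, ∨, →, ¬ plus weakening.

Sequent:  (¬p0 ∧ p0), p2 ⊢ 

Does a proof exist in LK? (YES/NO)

Derivation (root first):
[WL] (¬p0 ∧ p0), p2 ⊢ 
  [∧L] (¬p0 ∧ p0) ⊢ 
    [¬L] p0, ¬p0 ⊢ 
      [Ax] p0 ⊢ p0

Result: YES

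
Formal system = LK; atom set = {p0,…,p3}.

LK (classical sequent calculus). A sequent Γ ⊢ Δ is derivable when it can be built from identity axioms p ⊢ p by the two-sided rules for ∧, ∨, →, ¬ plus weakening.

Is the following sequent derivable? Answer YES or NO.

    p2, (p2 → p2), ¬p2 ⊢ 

Derivation (root first):
[¬L] p2, (p2 → p2), ¬p2 ⊢ 
  [→L] p2, (p2 → p2) ⊢ p2
    [Ax] p2 ⊢ p2
    [Ax] p2 ⊢ p2

Result: YES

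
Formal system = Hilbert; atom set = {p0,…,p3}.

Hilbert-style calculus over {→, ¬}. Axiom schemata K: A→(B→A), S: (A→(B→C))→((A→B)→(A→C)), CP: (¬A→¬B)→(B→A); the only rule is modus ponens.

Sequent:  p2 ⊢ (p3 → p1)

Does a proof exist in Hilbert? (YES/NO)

Search for a countermodel by truth-table:
  v=0000: Γ:[p2=F] Δ:[(p3 → p1)=T] refutes=False
  v=0001: Γ:[p2=F] Δ:[(p3 → p1)=F] refutes=False
  v=0010: Γ:[p2=T] Δ:[(p3 → p1)=T] refutes=False
  v=0011: Γ:[p2=T] Δ:[(p3 → p1)=F] refutes=True  ← countermodel

Result: NO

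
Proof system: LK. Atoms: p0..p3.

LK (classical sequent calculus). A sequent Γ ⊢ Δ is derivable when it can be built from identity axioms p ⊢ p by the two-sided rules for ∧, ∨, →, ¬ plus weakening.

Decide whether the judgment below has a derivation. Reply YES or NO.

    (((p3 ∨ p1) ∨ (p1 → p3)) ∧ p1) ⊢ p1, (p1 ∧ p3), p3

Derivation trace:
[∧L] (((p3 ∨ p1) ∨ (p1 → p3)) ∧ p1) ⊢ p1, (p1 ∧ p3), p3
  [∨L] p1, ((p3 ∨ p1) ∨ (p1 → p3)) ⊢ p1, (p1 ∧ p3), p3
    [∧R] p1, (p3 ∨ p1) ⊢ p1, (p1 ∧ p3)
      [Ax] p1 ⊢ p1
      [∨L] (p3 ∨ p1) ⊢ p1, p3
        [Ax] p3 ⊢ p3
        [Ax] p1 ⊢ p1
    [→L] p1, (p1 → p3) ⊢ p3
      [Ax] p1 ⊢ p1
      [Ax] p3 ⊢ p3

Result: YES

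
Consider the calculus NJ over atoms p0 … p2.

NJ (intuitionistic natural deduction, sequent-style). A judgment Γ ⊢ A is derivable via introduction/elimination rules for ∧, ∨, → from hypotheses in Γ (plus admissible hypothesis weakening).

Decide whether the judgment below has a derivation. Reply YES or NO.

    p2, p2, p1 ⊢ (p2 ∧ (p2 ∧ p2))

Proof tree:
[Wk] p2, p2, p1 ⊢ (p2 ∧ (p2 ∧ p2))
  [Wk] p2, p2 ⊢ (p2 ∧ (p2 ∧ p2))
    [∧I] p2 ⊢ (p2 ∧ (p2 ∧ p2))
      [Ax] p2 ⊢ p2
      [∧I] p2 ⊢ (p2 ∧ p2)
        [Ax] p2 ⊢ p2
        [Ax] p2 ⊢ p2

Result: YES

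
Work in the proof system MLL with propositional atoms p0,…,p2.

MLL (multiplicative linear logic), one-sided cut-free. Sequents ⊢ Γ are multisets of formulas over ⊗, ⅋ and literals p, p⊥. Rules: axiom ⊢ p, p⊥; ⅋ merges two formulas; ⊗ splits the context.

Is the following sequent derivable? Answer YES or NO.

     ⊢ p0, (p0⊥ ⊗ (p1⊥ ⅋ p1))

Derivation (root first):
[⊗]  ⊢ p0, (p0⊥ ⊗ (p1⊥ ⅋ p1))
  [Ax]  ⊢ p0, p0⊥
  [⅋]  ⊢ (p1⊥ ⅋ p1)
    [Ax]  ⊢ p1, p1⊥

Result: YES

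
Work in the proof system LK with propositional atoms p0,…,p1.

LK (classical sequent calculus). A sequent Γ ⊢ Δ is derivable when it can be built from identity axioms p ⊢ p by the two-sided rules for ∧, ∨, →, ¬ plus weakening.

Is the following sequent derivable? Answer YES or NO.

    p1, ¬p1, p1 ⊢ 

Derivation trace:
[WL] p1, ¬p1, p1 ⊢ 
  [¬L] p1, ¬p1 ⊢ 
    [Ax] p1 ⊢ p1

Result: YES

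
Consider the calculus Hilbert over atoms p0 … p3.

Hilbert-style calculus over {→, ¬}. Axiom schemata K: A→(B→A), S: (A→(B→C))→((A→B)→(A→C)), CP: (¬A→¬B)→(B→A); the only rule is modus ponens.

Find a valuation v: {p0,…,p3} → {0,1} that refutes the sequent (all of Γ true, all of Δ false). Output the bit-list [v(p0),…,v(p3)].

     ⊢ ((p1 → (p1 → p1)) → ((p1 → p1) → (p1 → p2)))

Truth-table refutation:
  v=0000: Γ:[] Δ:[((p1 → (p1 → p1)) → ((p1 → p1) → (p1 → p2)))=T] refutes=False
  v=0001: Γ:[] Δ:[((p1 → (p1 → p1)) → ((p1 → p1) → (p1 → p2)))=T] refutes=False
  v=0010: Γ:[] Δ:[((p1 → (p1 → p1)) → ((p1 → p1) → (p1 → p2)))=T] refutes=False
  v=0011: Γ:[] Δ:[((p1 → (p1 → p1)) → ((p1 → p1) → (p1 → p2)))=T] refutes=False
  v=0100: Γ:[] Δ:[((p1 → (p1 → p1)) → ((p1 → p1) → (p1 → p2)))=F] refutes=True  ← countermodel

Result: [0, 1, 0, 0]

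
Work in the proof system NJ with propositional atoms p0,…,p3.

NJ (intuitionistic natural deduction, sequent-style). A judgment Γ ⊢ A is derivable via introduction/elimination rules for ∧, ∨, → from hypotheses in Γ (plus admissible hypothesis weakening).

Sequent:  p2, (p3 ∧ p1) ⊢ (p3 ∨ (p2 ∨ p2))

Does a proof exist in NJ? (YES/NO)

Derivation trace:
[Wk] p2, (p3 ∧ p1) ⊢ (p3 ∨ (p2 ∨ p2))
  [∨I₂] p2 ⊢ (p3 ∨ (p2 ∨ p2))
    [∨I₁] p2 ⊢ (p2 ∨ p2)
      [Ax] p2 ⊢ p2

Result: YES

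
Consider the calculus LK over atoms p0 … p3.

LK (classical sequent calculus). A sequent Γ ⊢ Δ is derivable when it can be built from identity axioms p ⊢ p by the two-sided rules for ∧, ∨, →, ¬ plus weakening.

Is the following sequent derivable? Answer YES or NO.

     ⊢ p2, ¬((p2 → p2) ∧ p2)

Proof tree:
[¬R]  ⊢ p2, ¬((p2 → p2) ∧ p2)
  [∧L] ((p2 → p2) ∧ p2) ⊢ p2
    [→L] p2, (p2 → p2) ⊢ p2
      [WR] p2 ⊢ p2, p2
        [Ax] p2 ⊢ p2
      [Ax] p2 ⊢ p2

Result: YES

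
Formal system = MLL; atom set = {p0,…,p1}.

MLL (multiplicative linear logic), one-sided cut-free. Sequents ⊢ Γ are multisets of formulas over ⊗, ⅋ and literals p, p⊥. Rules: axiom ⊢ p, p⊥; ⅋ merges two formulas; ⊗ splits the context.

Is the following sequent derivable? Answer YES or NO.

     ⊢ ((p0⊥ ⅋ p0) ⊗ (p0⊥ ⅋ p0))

Derivation (root first):
[⊗]  ⊢ ((p0⊥ ⅋ p0) ⊗ (p0⊥ ⅋ p0))
  [⅋]  ⊢ (p0⊥ ⅋ p0)
    [Ax]  ⊢ p0, p0⊥
  [⅋]  ⊢ (p0⊥ ⅋ p0)
    [Ax]  ⊢ p0, p0⊥

Result: YES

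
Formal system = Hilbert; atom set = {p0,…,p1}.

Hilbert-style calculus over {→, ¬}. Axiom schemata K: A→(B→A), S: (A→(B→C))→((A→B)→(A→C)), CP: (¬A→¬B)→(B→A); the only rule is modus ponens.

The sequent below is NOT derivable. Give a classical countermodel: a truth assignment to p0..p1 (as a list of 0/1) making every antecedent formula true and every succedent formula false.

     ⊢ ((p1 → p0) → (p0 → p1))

Search for a countermodel by truth-table:
  v=00: Γ:[] Δ:[((p1 → p0) → (p0 → p1))=T] refutes=False
  v=01: Γ:[] Δ:[((p1 → p0) → (p0 → p1))=T] refutes=False
  v=10: Γ:[] Δ:[((p1 → p0) → (p0 → p1))=F] refutes=True  ← countermodel

Result: [1, 0]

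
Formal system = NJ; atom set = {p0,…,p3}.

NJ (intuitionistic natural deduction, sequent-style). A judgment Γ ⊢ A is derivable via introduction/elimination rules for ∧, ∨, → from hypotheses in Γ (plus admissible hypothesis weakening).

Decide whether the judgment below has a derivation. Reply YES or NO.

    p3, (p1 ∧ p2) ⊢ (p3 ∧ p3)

Proof tree:
[Wk] p3, (p1 ∧ p2) ⊢ (p3 ∧ p3)
  [∧I] p3 ⊢ (p3 ∧ p3)
    [Ax] p3 ⊢ p3
    [Ax] p3 ⊢ p3

Result: YES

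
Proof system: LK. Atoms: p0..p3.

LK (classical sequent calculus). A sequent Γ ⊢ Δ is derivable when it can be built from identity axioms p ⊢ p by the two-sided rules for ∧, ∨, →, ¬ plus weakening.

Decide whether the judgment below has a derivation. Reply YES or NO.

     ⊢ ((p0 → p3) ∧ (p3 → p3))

Search for a countermodel by truth-table:
  v=0000: Γ:[] Δ:[((p0 → p3) ∧ (p3 → p3))=T] refutes=False
  v=0001: Γ:[] Δ:[((p0 → p3) ∧ (p3 → p3))=T] refutes=False
  v=0010: Γ:[] Δ:[((p0 → p3) ∧ (p3 → p3))=T] refutes=False
  v=0011: Γ:[] Δ:[((p0 → p3) ∧ (p3 → p3))=T] refutes=False
  v=0100: Γ:[] Δ:[((p0 → p3) ∧ (p3 → p3))=T] refutes=False
  v=0101: Γ:[] Δ:[((p0 → p3) ∧ (p3 → p3))=T] refutes=False
  v=0110: Γ:[] Δ:[((p0 → p3) ∧ (p3 → p3))=T] refutes=False
  v=0111: Γ:[] Δ:[((p0 → p3) ∧ (p3 → p3))=T] refutes=False
  v=1000: Γ:[] Δ:[((p0 → p3) ∧ (p3 → p3))=F] refutes=True  ← countermodel

Result: NO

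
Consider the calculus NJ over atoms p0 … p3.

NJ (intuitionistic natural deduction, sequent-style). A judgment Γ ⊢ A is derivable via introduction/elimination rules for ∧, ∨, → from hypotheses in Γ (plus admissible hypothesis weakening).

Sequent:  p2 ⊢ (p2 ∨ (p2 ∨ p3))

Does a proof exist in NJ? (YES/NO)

Derivation trace:
[∨I₂] p2 ⊢ (p2 ∨ (p2 ∨ p3))
  [∨I₁] p2 ⊢ (p2 ∨ p3)
    [Ax] p2 ⊢ p2

Result: YES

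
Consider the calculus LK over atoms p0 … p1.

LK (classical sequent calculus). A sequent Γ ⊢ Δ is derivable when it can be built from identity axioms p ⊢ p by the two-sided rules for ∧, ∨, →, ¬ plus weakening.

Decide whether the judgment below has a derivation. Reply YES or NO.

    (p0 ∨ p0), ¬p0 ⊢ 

Derivation (root first):
[¬L] (p0 ∨ p0), ¬p0 ⊢ 
  [∨L] (p0 ∨ p0) ⊢ p0
    [Ax] p0 ⊢ p0
    [Ax] p0 ⊢ p0

Result: YES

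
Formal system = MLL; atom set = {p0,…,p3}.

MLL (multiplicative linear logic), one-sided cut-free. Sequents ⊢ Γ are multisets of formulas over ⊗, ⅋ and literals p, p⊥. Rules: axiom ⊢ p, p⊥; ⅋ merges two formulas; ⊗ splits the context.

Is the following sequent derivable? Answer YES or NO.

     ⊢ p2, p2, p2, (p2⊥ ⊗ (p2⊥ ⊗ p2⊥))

Derivation trace:
[⊗]  ⊢ p2, p2, p2, (p2⊥ ⊗ (p2⊥ ⊗ p2⊥))
  [Ax]  ⊢ p2, p2⊥
  [⊗]  ⊢ p2, p2, (p2⊥ ⊗ p2⊥)
    [Ax]  ⊢ p2, p2⊥
    [Ax]  ⊢ p2, p2⊥

Result: YES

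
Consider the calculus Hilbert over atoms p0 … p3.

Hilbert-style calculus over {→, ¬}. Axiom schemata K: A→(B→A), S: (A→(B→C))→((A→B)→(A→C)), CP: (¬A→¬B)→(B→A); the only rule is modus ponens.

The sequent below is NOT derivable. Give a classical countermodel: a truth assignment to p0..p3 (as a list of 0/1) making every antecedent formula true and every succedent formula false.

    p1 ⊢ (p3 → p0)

Enumerate valuations to refute Γ ⊢ Δ:
  v=0000: Γ:[p1=F] Δ:[(p3 → p0)=T] refutes=False
  v=0001: Γ:[p1=F] Δ:[(p3 → p0)=F] refutes=False
  v=0010: Γ:[p1=F] Δ:[(p3 → p0)=T] refutes=False
  v=0011: Γ:[p1=F] Δ:[(p3 → p0)=F] refutes=False
  v=0100: Γ:[p1=T] Δ:[(p3 → p0)=T] refutes=False
  v=0101: Γ:[p1=T] Δ:[(p3 → p0)=F] refutes=True  ← countermodel

Result: [0, 1, 0, 1]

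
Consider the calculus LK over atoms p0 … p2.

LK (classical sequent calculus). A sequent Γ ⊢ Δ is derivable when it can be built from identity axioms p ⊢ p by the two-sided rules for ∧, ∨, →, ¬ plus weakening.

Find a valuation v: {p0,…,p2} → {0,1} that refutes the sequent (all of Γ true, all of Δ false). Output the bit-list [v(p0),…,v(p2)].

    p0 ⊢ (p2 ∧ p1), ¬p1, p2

Truth-table refutation:
  v=000: Γ:[p0=F] Δ:[(p2 ∧ p1)=F, ¬p1=T, p2=F] refutes=False
  v=001: Γ:[p0=F] Δ:[(p2 ∧ p1)=F, ¬p1=T, p2=T] refutes=False
  v=010: Γ:[p0=F] Δ:[(p2 ∧ p1)=F, ¬p1=F, p2=F] refutes=False
  v=011: Γ:[p0=F] Δ:[(p2 ∧ p1)=T, ¬p1=F, p2=T] refutes=False
  v=100: Γ:[p0=T] Δ:[(p2 ∧ p1)=F, ¬p1=T, p2=F] refutes=False
  v=101: Γ:[p0=T] Δ:[(p2 ∧ p1)=F, ¬p1=T, p2=T] refutes=False
  v=110: Γ:[p0=T] Δ:[(p2 ∧ p1)=F, ¬p1=F, p2=F] refutes=True  ← countermodel

Result: [1, 1, 0]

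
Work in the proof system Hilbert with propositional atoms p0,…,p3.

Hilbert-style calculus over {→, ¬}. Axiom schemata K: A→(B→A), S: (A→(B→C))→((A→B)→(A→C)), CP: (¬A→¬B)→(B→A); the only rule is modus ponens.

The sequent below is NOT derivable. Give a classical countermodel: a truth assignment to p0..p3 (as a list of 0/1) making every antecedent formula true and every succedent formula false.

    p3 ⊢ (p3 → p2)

Enumerate valuations to refute Γ ⊢ Δ:
  v=0000: Γ:[p3=F] Δ:[(p3 → p2)=T] refutes=False
  v=0001: Γ:[p3=T] Δ:[(p3 → p2)=F] refutes=True  ← countermodel

Result: [0, 0, 0, 1]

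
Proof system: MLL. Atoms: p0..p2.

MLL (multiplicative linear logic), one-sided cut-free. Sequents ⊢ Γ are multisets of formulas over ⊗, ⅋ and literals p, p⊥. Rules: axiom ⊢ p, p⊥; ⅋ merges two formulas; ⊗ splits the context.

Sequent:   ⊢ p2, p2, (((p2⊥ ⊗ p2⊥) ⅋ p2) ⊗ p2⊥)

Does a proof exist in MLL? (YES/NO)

Derivation (root first):
[⊗]  ⊢ p2, p2, (((p2⊥ ⊗ p2⊥) ⅋ p2) ⊗ p2⊥)
  [⅋]  ⊢ p2, ((p2⊥ ⊗ p2⊥) ⅋ p2)
    [⊗]  ⊢ p2, p2, (p2⊥ ⊗ p2⊥)
      [Ax]  ⊢ p2, p2⊥
      [Ax]  ⊢ p2, p2⊥
  [Ax]  ⊢ p2, p2⊥

Result: YES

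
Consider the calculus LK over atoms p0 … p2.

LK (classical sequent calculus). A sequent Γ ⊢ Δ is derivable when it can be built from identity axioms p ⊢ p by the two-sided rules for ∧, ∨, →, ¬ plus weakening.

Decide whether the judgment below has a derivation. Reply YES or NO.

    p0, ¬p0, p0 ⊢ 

Derivation trace:
[WL] p0, ¬p0, p0 ⊢ 
  [¬L] p0, ¬p0 ⊢ 
    [Ax] p0 ⊢ p0

Result: YES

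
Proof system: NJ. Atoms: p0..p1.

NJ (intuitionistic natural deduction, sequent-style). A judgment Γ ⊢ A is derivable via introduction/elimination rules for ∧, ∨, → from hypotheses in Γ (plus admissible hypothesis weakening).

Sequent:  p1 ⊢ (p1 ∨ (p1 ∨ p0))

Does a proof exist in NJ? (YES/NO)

Derivation trace:
[∨I₂] p1 ⊢ (p1 ∨ (p1 ∨ p0))
  [∨I₁] p1 ⊢ (p1 ∨ p0)
    [Ax] p1 ⊢ p1

Result: YES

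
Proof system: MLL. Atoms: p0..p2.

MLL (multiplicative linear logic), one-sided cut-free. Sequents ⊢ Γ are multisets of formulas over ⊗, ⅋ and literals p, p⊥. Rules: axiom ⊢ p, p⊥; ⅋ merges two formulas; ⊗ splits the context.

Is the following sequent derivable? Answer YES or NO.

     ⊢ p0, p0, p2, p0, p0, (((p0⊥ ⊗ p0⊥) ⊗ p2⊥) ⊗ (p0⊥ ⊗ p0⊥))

Derivation (root first):
[⊗]  ⊢ p0, p0, p2, p0, p0, (((p0⊥ ⊗ p0⊥) ⊗ p2⊥) ⊗ (p0⊥ ⊗ p0⊥))
  [⊗]  ⊢ p0, p0, p2, ((p0⊥ ⊗ p0⊥) ⊗ p2⊥)
    [⊗]  ⊢ p0, p0, (p0⊥ ⊗ p0⊥)
      [Ax]  ⊢ p0, p0⊥
      [Ax]  ⊢ p0, p0⊥
    [Ax]  ⊢ p2, p2⊥
  [⊗]  ⊢ p0, p0, (p0⊥ ⊗ p0⊥)
    [Ax]  ⊢ p0, p0⊥
    [Ax]  ⊢ p0, p0⊥

Result: YES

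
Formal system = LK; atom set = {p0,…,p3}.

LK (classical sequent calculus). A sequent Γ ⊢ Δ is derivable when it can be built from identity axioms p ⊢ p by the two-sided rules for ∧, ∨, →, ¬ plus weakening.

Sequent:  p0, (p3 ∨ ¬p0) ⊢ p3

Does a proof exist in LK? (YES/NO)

Derivation trace:
[∨L] p0, (p3 ∨ ¬p0) ⊢ p3
  [Ax] p3 ⊢ p3
  [¬L] p0, ¬p0 ⊢ 
    [Ax] p0 ⊢ p0

Result: YES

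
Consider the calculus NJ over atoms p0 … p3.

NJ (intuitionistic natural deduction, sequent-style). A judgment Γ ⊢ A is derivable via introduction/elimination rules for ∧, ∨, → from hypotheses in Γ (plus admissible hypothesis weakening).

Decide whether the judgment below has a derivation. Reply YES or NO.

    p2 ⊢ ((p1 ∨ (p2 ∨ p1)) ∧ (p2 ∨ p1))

Derivation (root first):
[∧I] p2 ⊢ ((p1 ∨ (p2 ∨ p1)) ∧ (p2 ∨ p1))
  [∨I₂] p2 ⊢ (p1 ∨ (p2 ∨ p1))
    [∨I₁] p2 ⊢ (p2 ∨ p1)
      [Ax] p2 ⊢ p2
  [∨I₁] p2 ⊢ (p2 ∨ p1)
    [Ax] p2 ⊢ p2

Result: YES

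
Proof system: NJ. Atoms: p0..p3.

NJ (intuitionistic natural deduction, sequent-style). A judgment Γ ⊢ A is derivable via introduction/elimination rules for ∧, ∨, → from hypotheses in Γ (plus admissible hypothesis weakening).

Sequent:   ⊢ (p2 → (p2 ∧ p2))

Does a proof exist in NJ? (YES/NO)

Proof tree:
[→I]  ⊢ (p2 → (p2 ∧ p2))
  [∧I] p2 ⊢ (p2 ∧ p2)
    [Ax] p2 ⊢ p2
    [Ax] p2 ⊢ p2

Result: YES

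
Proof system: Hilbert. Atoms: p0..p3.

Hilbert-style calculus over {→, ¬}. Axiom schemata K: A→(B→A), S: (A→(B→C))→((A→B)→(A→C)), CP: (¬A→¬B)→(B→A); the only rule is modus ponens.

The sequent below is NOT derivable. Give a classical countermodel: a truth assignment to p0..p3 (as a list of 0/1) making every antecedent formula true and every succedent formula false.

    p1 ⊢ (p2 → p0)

Enumerate valuations to refute Γ ⊢ Δ:
  v=0000: Γ:[p1=F] Δ:[(p2 → p0)=T] refutes=False
  v=0001: Γ:[p1=F] Δ:[(p2 → p0)=T] refutes=False
  v=0010: Γ:[p1=F] Δ:[(p2 → p0)=F] refutes=False
  v=0011: Γ:[p1=F] Δ:[(p2 → p0)=F] refutes=False
  v=0100: Γ:[p1=T] Δ:[(p2 → p0)=T] refutes=False
  v=0101: Γ:[p1=T] Δ:[(p2 → p0)=T] refutes=False
  v=0110: Γ:[p1=T] Δ:[(p2 → p0)=F] refutes=True  ← countermodel

Result: [0, 1, 1, 0]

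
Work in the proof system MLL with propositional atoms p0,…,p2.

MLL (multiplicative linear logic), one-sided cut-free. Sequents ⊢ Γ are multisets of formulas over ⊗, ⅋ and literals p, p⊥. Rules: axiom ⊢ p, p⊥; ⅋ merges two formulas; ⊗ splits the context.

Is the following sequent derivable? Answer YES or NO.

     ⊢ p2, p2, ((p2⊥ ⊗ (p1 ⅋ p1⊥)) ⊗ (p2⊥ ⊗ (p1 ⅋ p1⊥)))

Derivation (root first):
[⊗]  ⊢ p2, p2, ((p2⊥ ⊗ (p1 ⅋ p1⊥)) ⊗ (p2⊥ ⊗ (p1 ⅋ p1⊥)))
  [⊗]  ⊢ p2, (p2⊥ ⊗ (p1 ⅋ p1⊥))
    [Ax]  ⊢ p2, p2⊥
    [⅋]  ⊢ (p1 ⅋ p1⊥)
      [Ax]  ⊢ p1, p1⊥
  [⊗]  ⊢ p2, (p2⊥ ⊗ (p1 ⅋ p1⊥))
    [Ax]  ⊢ p2, p2⊥
    [⅋]  ⊢ (p1 ⅋ p1⊥)
      [Ax]  ⊢ p1, p1⊥

Result: YES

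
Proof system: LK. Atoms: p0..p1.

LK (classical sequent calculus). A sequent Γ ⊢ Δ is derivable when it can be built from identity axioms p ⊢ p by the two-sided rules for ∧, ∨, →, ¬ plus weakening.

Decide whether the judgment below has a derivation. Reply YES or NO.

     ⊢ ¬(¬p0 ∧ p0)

Derivation (root first):
[¬R]  ⊢ ¬(¬p0 ∧ p0)
  [∧L] (¬p0 ∧ p0) ⊢ 
    [¬L] p0, ¬p0 ⊢ 
      [Ax] p0 ⊢ p0

Result: YES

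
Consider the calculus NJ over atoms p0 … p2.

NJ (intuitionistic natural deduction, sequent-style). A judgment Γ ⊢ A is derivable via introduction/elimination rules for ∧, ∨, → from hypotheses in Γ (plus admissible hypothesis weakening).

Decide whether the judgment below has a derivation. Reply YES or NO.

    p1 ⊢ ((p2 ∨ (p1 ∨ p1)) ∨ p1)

Derivation trace:
[∨I₁] p1 ⊢ ((p2 ∨ (p1 ∨ p1)) ∨ p1)
  [∨I₂] p1 ⊢ (p2 ∨ (p1 ∨ p1))
    [∨I₁] p1 ⊢ (p1 ∨ p1)
      [Ax] p1 ⊢ p1

Result: YES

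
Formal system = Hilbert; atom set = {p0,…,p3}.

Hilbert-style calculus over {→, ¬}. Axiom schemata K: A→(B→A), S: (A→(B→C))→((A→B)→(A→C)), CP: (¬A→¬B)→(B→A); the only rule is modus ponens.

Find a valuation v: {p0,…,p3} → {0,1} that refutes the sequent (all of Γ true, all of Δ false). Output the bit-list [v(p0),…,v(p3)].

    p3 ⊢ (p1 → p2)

Enumerate valuations to refute Γ ⊢ Δ:
  v=0000: Γ:[p3=F] Δ:[(p1 → p2)=T] refutes=False
  v=0001: Γ:[p3=T] Δ:[(p1 → p2)=T] refutes=False
  v=0010: Γ:[p3=F] Δ:[(p1 → p2)=T] refutes=False
  v=0011: Γ:[p3=T] Δ:[(p1 → p2)=T] refutes=False
  v=0100: Γ:[p3=F] Δ:[(p1 → p2)=F] refutes=False
  v=0101: Γ:[p3=T] Δ:[(p1 → p2)=F] refutes=True  ← countermodel

Result: [0, 1, 0, 1]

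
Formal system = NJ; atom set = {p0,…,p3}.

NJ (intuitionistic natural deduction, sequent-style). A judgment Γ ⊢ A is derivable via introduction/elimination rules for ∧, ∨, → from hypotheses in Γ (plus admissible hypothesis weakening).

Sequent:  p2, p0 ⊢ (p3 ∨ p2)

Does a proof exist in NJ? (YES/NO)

Proof tree:
[Wk] p2, p0 ⊢ (p3 ∨ p2)
  [∨I₂] p2 ⊢ (p3 ∨ p2)
    [Ax] p2 ⊢ p2

Result: YES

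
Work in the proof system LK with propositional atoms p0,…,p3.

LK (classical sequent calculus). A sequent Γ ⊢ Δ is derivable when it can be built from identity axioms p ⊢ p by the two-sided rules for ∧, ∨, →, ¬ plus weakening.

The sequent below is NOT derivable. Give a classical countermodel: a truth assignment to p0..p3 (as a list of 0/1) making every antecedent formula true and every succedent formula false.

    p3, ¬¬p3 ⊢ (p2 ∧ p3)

Truth-table refutation:
  v=0000: Γ:[p3=F, ¬¬p3=F] Δ:[(p2 ∧ p3)=F] refutes=False
  v=0001: Γ:[p3=T, ¬¬p3=T] Δ:[(p2 ∧ p3)=F] refutes=True  ← countermodel

Result: [0, 0, 0, 1]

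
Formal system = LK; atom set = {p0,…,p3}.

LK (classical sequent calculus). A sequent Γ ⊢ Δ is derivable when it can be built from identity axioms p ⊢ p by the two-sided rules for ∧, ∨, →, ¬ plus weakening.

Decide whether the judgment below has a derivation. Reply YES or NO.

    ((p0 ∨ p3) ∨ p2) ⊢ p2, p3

Enumerate valuations to refute Γ ⊢ Δ:
  v=0000: Γ:[((p0 ∨ p3) ∨ p2)=F] Δ:[p2=F, p3=F] refutes=False
  v=0001: Γ:[((p0 ∨ p3) ∨ p2)=T] Δ:[p2=F, p3=T] refutes=False
  v=0010: Γ:[((p0 ∨ p3) ∨ p2)=T] Δ:[p2=T, p3=F] refutes=False
  v=0011: Γ:[((p0 ∨ p3) ∨ p2)=T] Δ:[p2=T, p3=T] refutes=False
  v=0100: Γ:[((p0 ∨ p3) ∨ p2)=F] Δ:[p2=F, p3=F] refutes=False
  v=0101: Γ:[((p0 ∨ p3) ∨ p2)=T] Δ:[p2=F, p3=T] refutes=False
  v=0110: Γ:[((p0 ∨ p3) ∨ p2)=T] Δ:[p2=T, p3=F] refutes=False
  v=0111: Γ:[((p0 ∨ p3) ∨ p2)=T] Δ:[p2=T, p3=T] refutes=False
  v=1000: Γ:[((p0 ∨ p3) ∨ p2)=T] Δ:[p2=F, p3=F] refutes=True  ← countermodel

Result: NO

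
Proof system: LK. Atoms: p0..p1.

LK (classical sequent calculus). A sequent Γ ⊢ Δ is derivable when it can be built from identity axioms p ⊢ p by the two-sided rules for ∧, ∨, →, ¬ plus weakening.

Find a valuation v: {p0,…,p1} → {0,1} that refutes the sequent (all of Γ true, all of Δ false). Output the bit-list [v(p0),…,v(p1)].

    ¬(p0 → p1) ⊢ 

Enumerate valuations to refute Γ ⊢ Δ:
  v=00: Γ:[¬(p0 → p1)=F] Δ:[] refutes=False
  v=01: Γ:[¬(p0 → p1)=F] Δ:[] refutes=False
  v=10: Γ:[¬(p0 → p1)=T] Δ:[] refutes=True  ← countermodel

Result: [1, 0]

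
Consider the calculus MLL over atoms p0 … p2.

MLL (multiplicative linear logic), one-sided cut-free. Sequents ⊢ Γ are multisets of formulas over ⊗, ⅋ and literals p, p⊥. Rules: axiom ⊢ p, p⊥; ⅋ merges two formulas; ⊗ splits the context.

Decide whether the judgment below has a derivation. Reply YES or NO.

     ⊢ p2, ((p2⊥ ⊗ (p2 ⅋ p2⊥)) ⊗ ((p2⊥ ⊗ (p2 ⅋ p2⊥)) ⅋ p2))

Proof tree:
[⊗]  ⊢ p2, ((p2⊥ ⊗ (p2 ⅋ p2⊥)) ⊗ ((p2⊥ ⊗ (p2 ⅋ p2⊥)) ⅋ p2))
  [⊗]  ⊢ p2, (p2⊥ ⊗ (p2 ⅋ p2⊥))
    [Ax]  ⊢ p2, p2⊥
    [⅋]  ⊢ (p2 ⅋ p2⊥)
      [Ax]  ⊢ p2, p2⊥
  [⅋]  ⊢ ((p2⊥ ⊗ (p2 ⅋ p2⊥)) ⅋ p2)
    [⊗]  ⊢ p2, (p2⊥ ⊗ (p2 ⅋ p2⊥))
      [Ax]  ⊢ p2, p2⊥
      [⅋]  ⊢ (p2 ⅋ p2⊥)
        [Ax]  ⊢ p2, p2⊥

Result: YES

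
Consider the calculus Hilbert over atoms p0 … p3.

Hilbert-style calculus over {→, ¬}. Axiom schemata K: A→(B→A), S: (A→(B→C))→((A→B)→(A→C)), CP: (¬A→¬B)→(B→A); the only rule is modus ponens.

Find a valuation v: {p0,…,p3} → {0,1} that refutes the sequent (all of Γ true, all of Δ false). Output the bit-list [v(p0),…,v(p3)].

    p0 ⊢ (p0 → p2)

Enumerate valuations to refute Γ ⊢ Δ:
  v=0000: Γ:[p0=F] Δ:[(p0 → p2)=T] refutes=False
  v=0001: Γ:[p0=F] Δ:[(p0 → p2)=T] refutes=False
  v=0010: Γ:[p0=F] Δ:[(p0 → p2)=T] refutes=False
  v=0011: Γ:[p0=F] Δ:[(p0 → p2)=T] refutes=False
  v=0100: Γ:[p0=F] Δ:[(p0 → p2)=T] refutes=False
  v=0101: Γ:[p0=F] Δ:[(p0 → p2)=T] refutes=False
  v=0110: Γ:[p0=F] Δ:[(p0 → p2)=T] refutes=False
  v=0111: Γ:[p0=F] Δ:[(p0 → p2)=T] refutes=False
  v=1000: Γ:[p0=T] Δ:[(p0 → p2)=F] refutes=True  ← countermodel

Result: [1, 0, 0, 0]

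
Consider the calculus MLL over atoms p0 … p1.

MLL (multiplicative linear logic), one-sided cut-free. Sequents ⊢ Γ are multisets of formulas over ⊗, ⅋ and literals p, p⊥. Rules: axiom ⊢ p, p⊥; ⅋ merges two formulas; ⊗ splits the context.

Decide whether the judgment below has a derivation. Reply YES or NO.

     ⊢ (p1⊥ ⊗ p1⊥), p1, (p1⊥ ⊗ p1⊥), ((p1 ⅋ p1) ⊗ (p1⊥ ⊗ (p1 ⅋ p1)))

Derivation trace:
[⊗]  ⊢ (p1⊥ ⊗ p1⊥), p1, (p1⊥ ⊗ p1⊥), ((p1 ⅋ p1) ⊗ (p1⊥ ⊗ (p1 ⅋ p1)))
  [⅋]  ⊢ (p1⊥ ⊗ p1⊥), (p1 ⅋ p1)
    [⊗]  ⊢ p1, p1, (p1⊥ ⊗ p1⊥)
      [Ax]  ⊢ p1, p1⊥
      [Ax]  ⊢ p1, p1⊥
  [⊗]  ⊢ p1, (p1⊥ ⊗ p1⊥), (p1⊥ ⊗ (p1 ⅋ p1))
    [Ax]  ⊢ p1, p1⊥
    [⅋]  ⊢ (p1⊥ ⊗ p1⊥), (p1 ⅋ p1)
      [⊗]  ⊢ p1, p1, (p1⊥ ⊗ p1⊥)
        [Ax]  ⊢ p1, p1⊥
        [Ax]  ⊢ p1, p1⊥

Result: YES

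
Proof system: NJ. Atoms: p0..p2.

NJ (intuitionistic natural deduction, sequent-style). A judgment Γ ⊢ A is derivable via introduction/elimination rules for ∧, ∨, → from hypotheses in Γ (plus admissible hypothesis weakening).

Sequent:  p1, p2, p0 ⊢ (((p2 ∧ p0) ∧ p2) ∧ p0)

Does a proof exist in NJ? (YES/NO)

Derivation trace:
[∧I] p1, p2, p0 ⊢ (((p2 ∧ p0) ∧ p2) ∧ p0)
  [Wk] p2, p0, p1 ⊢ ((p2 ∧ p0) ∧ p2)
    [∧I] p2, p0 ⊢ ((p2 ∧ p0) ∧ p2)
      [∧I] p2, p0 ⊢ (p2 ∧ p0)
        [Ax] p2 ⊢ p2
        [Ax] p0 ⊢ p0
      [Ax] p2 ⊢ p2
  [Ax] p0 ⊢ p0

Result: YES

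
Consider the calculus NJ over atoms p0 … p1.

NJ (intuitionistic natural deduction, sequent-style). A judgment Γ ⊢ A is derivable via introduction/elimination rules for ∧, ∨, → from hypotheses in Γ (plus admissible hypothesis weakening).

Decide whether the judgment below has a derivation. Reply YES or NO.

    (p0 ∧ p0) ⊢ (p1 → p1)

Derivation (root first):
[Wk] (p0 ∧ p0) ⊢ (p1 → p1)
  [→I]  ⊢ (p1 → p1)
    [Ax] p1 ⊢ p1

Result: YES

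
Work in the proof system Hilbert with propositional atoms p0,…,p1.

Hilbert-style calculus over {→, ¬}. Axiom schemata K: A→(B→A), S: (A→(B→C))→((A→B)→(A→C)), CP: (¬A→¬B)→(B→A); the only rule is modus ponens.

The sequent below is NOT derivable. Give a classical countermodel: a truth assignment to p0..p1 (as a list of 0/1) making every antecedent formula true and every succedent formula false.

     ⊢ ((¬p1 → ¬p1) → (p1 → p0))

Truth-table refutation:
  v=00: Γ:[] Δ:[((¬p1 → ¬p1) → (p1 → p0))=T] refutes=False
  v=01: Γ:[] Δ:[((¬p1 → ¬p1) → (p1 → p0))=F] refutes=True  ← countermodel

Result: [0, 1]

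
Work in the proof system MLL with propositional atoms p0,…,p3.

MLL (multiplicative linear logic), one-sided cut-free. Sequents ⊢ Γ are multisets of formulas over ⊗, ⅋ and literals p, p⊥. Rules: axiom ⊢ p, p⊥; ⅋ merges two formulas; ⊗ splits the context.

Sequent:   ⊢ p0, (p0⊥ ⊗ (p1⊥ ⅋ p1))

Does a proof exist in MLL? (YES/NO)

Derivation trace:
[⊗]  ⊢ p0, (p0⊥ ⊗ (p1⊥ ⅋ p1))
  [Ax]  ⊢ p0, p0⊥
  [⅋]  ⊢ (p1⊥ ⅋ p1)
    [Ax]  ⊢ p1, p1⊥

Result: YES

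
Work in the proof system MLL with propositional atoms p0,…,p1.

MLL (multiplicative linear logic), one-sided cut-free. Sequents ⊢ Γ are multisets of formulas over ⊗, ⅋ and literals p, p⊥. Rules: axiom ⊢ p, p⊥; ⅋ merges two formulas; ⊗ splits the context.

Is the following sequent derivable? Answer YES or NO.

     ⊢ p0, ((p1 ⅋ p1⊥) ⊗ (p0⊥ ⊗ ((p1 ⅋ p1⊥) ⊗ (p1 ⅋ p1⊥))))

Derivation trace:
[⊗]  ⊢ p0, ((p1 ⅋ p1⊥) ⊗ (p0⊥ ⊗ ((p1 ⅋ p1⊥) ⊗ (p1 ⅋ p1⊥))))
  [⅋]  ⊢ (p1 ⅋ p1⊥)
    [Ax]  ⊢ p1, p1⊥
  [⊗]  ⊢ p0, (p0⊥ ⊗ ((p1 ⅋ p1⊥) ⊗ (p1 ⅋ p1⊥)))
    [Ax]  ⊢ p0, p0⊥
    [⊗]  ⊢ ((p1 ⅋ p1⊥) ⊗ (p1 ⅋ p1⊥))
      [⅋]  ⊢ (p1 ⅋ p1⊥)
        [Ax]  ⊢ p1, p1⊥
      [⅋]  ⊢ (p1 ⅋ p1⊥)
        [Ax]  ⊢ p1, p1⊥

Result: YES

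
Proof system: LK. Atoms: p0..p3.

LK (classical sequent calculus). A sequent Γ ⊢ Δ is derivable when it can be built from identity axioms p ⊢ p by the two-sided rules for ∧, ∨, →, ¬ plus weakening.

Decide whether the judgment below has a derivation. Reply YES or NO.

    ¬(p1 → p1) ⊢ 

Proof tree:
[¬L] ¬(p1 → p1) ⊢ 
  [→R]  ⊢ (p1 → p1)
    [Ax] p1 ⊢ p1

Result: YES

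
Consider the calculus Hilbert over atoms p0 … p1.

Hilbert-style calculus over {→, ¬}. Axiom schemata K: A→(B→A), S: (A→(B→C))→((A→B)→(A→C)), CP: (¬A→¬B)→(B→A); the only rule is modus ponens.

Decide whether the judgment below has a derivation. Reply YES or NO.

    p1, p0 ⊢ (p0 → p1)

Proof tree:
[MP] p1, p0 ⊢ (p0 → p1)
  [K]  ⊢ (p1 → (p0 → p1))
  [MP] p1, p0 ⊢ p1
    [MP] p1 ⊢ (p0 → p1)
      [K]  ⊢ (p1 → (p0 → p1))
      [Hyp] p1 ⊢ p1
    [Hyp] p0 ⊢ p0

Result: YES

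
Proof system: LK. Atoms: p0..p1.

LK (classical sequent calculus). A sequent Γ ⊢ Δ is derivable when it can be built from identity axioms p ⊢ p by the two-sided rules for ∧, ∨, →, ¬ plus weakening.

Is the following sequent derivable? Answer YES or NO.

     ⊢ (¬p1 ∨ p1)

Derivation (root first):
[∨R]  ⊢ (¬p1 ∨ p1)
  [¬R]  ⊢ p1, ¬p1
    [Ax] p1 ⊢ p1

Result: YES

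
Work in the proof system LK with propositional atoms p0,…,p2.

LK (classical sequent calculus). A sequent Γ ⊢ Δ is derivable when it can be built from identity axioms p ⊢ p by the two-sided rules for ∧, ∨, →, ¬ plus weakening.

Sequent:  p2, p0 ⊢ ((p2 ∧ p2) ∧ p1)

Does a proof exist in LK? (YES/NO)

Truth-table refutation:
  v=000: Γ:[p2=F, p0=F] Δ:[((p2 ∧ p2) ∧ p1)=F] refutes=False
  v=001: Γ:[p2=T, p0=F] Δ:[((p2 ∧ p2) ∧ p1)=F] refutes=False
  v=010: Γ:[p2=F, p0=F] Δ:[((p2 ∧ p2) ∧ p1)=F] refutes=False
  v=011: Γ:[p2=T, p0=F] Δ:[((p2 ∧ p2) ∧ p1)=T] refutes=False
  v=100: Γ:[p2=F, p0=T] Δ:[((p2 ∧ p2) ∧ p1)=F] refutes=False
  v=101: Γ:[p2=T, p0=T] Δ:[((p2 ∧ p2) ∧ p1)=F] refutes=True  ← countermodel

Result: NO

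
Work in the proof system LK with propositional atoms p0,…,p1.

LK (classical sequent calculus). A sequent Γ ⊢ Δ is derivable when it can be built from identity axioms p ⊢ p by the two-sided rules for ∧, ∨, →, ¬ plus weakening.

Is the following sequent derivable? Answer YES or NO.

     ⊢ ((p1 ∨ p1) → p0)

Truth-table refutation:
  v=00: Γ:[] Δ:[((p1 ∨ p1) → p0)=T] refutes=False
  v=01: Γ:[] Δ:[((p1 ∨ p1) → p0)=F] refutes=True  ← countermodel

Result: NO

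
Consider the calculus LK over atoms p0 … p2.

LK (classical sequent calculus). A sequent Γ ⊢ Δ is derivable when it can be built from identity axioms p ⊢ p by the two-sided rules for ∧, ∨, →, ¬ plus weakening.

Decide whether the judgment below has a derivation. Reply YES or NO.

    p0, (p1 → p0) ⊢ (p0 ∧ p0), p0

Proof tree:
[→L] p0, (p1 → p0) ⊢ (p0 ∧ p0), p0
  [WR] p0 ⊢ p0, p1
    [Ax] p0 ⊢ p0
  [∧R] p0 ⊢ (p0 ∧ p0)
    [Ax] p0 ⊢ p0
    [Ax] p0 ⊢ p0

Result: YES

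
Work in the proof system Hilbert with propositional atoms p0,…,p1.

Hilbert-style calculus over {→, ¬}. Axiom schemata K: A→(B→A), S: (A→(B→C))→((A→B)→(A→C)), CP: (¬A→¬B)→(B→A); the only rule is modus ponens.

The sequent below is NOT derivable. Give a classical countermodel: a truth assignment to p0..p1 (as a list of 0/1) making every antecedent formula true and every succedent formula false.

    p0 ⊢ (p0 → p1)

Enumerate valuations to refute Γ ⊢ Δ:
  v=00: Γ:[p0=F] Δ:[(p0 → p1)=T] refutes=False
  v=01: Γ:[p0=F] Δ:[(p0 → p1)=T] refutes=False
  v=10: Γ:[p0=T] Δ:[(p0 → p1)=F] refutes=True  ← countermodel

Result: [1, 0]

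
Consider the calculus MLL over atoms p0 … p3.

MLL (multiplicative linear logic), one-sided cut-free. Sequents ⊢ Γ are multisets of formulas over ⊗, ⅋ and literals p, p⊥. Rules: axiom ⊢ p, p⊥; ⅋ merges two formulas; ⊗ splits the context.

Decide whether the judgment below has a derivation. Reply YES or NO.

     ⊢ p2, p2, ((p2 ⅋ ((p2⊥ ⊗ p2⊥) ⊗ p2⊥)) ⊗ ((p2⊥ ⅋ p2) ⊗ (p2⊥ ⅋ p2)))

Derivation (root first):
[⊗]  ⊢ p2, p2, ((p2 ⅋ ((p2⊥ ⊗ p2⊥) ⊗ p2⊥)) ⊗ ((p2⊥ ⅋ p2) ⊗ (p2⊥ ⅋ p2)))
  [⅋]  ⊢ p2, p2, (p2 ⅋ ((p2⊥ ⊗ p2⊥) ⊗ p2⊥))
    [⊗]  ⊢ p2, p2, p2, ((p2⊥ ⊗ p2⊥) ⊗ p2⊥)
      [⊗]  ⊢ p2, p2, (p2⊥ ⊗ p2⊥)
        [Ax]  ⊢ p2, p2⊥
        [Ax]  ⊢ p2, p2⊥
      [Ax]  ⊢ p2, p2⊥
  [⊗]  ⊢ ((p2⊥ ⅋ p2) ⊗ (p2⊥ ⅋ p2))
    [⅋]  ⊢ (p2⊥ ⅋ p2)
      [Ax]  ⊢ p2, p2⊥
    [⅋]  ⊢ (p2⊥ ⅋ p2)
      [Ax]  ⊢ p2, p2⊥

Result: YES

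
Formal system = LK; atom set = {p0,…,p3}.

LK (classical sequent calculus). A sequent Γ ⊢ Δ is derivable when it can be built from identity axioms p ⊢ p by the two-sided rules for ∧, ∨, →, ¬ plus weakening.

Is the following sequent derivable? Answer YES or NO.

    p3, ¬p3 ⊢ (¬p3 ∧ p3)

Proof tree:
[∧R] p3, ¬p3 ⊢ (¬p3 ∧ p3)
  [¬L] ¬p3 ⊢ ¬p3
    [¬R]  ⊢ p3, ¬p3
      [Ax] p3 ⊢ p3
  [Ax] p3 ⊢ p3

Result: YES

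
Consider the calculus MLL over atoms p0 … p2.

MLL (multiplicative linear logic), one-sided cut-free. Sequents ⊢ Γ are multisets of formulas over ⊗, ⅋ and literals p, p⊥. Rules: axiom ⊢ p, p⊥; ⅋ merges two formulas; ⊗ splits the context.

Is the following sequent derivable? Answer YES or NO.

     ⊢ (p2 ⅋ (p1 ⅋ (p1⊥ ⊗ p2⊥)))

Derivation trace:
[⅋]  ⊢ (p2 ⅋ (p1 ⅋ (p1⊥ ⊗ p2⊥)))
  [⅋]  ⊢ p2, (p1 ⅋ (p1⊥ ⊗ p2⊥))
    [⊗]  ⊢ p1, p2, (p1⊥ ⊗ p2⊥)
      [Ax]  ⊢ p1, p1⊥
      [Ax]  ⊢ p2, p2⊥

Result: YES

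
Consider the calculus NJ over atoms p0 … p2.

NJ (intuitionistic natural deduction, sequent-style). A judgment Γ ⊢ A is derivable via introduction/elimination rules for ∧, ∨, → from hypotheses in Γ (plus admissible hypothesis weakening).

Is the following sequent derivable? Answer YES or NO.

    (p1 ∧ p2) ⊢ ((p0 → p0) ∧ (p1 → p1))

Derivation (root first):
[∧I] (p1 ∧ p2) ⊢ ((p0 → p0) ∧ (p1 → p1))
  [→I] (p1 ∧ p2) ⊢ (p0 → p0)
    [Wk] p0, (p1 ∧ p2) ⊢ p0
      [Ax] p0 ⊢ p0
  [→I]  ⊢ (p1 → p1)
    [Ax] p1 ⊢ p1

Result: YES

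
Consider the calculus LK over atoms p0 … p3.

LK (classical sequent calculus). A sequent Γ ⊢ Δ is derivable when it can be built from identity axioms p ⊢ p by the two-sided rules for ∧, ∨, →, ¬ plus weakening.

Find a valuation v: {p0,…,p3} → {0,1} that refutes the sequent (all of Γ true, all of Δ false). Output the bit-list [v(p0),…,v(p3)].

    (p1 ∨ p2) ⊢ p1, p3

Truth-table refutation:
  v=0000: Γ:[(p1 ∨ p2)=F] Δ:[p1=F, p3=F] refutes=False
  v=0001: Γ:[(p1 ∨ p2)=F] Δ:[p1=F, p3=T] refutes=False
  v=0010: Γ:[(p1 ∨ p2)=T] Δ:[p1=F, p3=F] refutes=True  ← countermodel

Result: [0, 0, 1, 0]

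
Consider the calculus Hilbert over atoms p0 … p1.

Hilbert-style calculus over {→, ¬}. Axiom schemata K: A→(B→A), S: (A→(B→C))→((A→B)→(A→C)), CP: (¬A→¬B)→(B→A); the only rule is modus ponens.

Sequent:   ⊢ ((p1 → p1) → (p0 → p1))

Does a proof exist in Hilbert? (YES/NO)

Search for a countermodel by truth-table:
  v=00: Γ:[] Δ:[((p1 → p1) → (p0 → p1))=T] refutes=False
  v=01: Γ:[] Δ:[((p1 → p1) → (p0 → p1))=T] refutes=False
  v=10: Γ:[] Δ:[((p1 → p1) → (p0 → p1))=F] refutes=True  ← countermodel

Result: NO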